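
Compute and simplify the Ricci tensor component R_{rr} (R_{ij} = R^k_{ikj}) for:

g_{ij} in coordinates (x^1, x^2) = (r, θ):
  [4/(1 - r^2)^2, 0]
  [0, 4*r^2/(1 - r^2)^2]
Non-zero Christoffel symbols (Γ^k_{ij} = Γ^k_{ji}):
Γ^r_{r r} = 2*r/(1 - r^2)
Γ^r_{θ θ} = (r^3 + r)/(r^2 - 1)
Γ^θ_{r θ} = (-r^2 - 1)/(r^3 - r)
R^r_{r r r} = 0 (a repeated index in an antisymmetric pair)
R^θ_{r θ r} = ∂_θ Γ^θ_{r r} - ∂_r Γ^θ_{r θ} + Γ^θ_{θ m} Γ^m_{r r} - Γ^θ_{r m} Γ^m_{r θ}
  = (0) - ((r^4 + 4*r^2 - 1)/(r^3 - r)^2) + (2*(r^2 + 1)/(r^2 - 1)^2) - ((r^2 + 1)^2/(r^3 - r)^2) = -4/(r^2 - 1)^2
R_{rr} = R^r_{r r r} + R^θ_{r θ r} = (0) + (-4/(r^2 - 1)^2) = -4/(r^2 - 1)^2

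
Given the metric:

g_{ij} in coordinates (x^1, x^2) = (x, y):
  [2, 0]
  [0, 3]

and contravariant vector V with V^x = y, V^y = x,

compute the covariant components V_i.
V_i = g_{ij} V^j:
V_x = (2)(y) + (0)(x) = 2*y
V_y = (0)(y) + (3)(x) = 3*x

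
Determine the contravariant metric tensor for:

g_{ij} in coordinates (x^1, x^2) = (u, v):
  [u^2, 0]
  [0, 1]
The metric is diagonal, so g^{ij} is diagonal with entries 1/g_{ii}: diag(1/(u^2), 1).
g^{ij}:
  [1/u^2, 0]
  [0, 1]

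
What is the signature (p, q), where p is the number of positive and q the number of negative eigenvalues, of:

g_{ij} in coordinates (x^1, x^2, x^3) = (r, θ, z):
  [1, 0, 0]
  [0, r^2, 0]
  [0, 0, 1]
The metric is diagonal, so its eigenvalues are the diagonal entries: 1, r^2, 1 (at a generic point, where coordinate-dependent entries are positive).
3 positive, 0 negative.
(3, 0) - Riemannian (positive definite)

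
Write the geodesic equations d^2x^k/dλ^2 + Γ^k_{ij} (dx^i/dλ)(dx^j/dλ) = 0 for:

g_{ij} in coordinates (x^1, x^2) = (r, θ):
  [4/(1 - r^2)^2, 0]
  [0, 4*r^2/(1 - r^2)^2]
Geodesic equation: d^2x^k/dλ^2 + Γ^k_{ij} (dx^i/dλ)(dx^j/dλ) = 0.
Non-zero Christoffel symbols:
Γ^r_{r r} = 2*r/(1 - r^2)
Γ^r_{θ θ} = (r^3 + r)/(r^2 - 1)
Γ^θ_{r θ} = (-r^2 - 1)/(r^3 - r)
Substituting (the symmetric pair Γ^k_{ij}, Γ^k_{ji} combines into a factor 2):
d^2r/dλ^2 + (2*r/(1 - r^2)) (dr/dλ)^2 + ((r^3 + r)/(r^2 - 1)) (dθ/dλ)^2 = 0
d^2θ/dλ^2 + ((-2*r^2 - 2)/(r^3 - r)) (dr/dλ)(dθ/dλ) = 0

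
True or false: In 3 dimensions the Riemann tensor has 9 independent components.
n^2(n^2-1)/12 = 9·8/12 = 6 independent components for n = 3.
False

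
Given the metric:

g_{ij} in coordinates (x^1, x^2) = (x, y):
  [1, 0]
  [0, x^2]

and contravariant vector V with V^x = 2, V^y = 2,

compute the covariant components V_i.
V_i = g_{ij} V^j:
V_x = (1)(2) + (0)(2) = 2
V_y = (0)(2) + (x^2)(2) = 2*x^2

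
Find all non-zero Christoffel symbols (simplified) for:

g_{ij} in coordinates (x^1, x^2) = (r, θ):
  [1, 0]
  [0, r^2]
Using Γ^k_{ij} = (1/2) g^{km} (∂_i g_{mj} + ∂_j g_{mi} - ∂_m g_{ij}); the metric is diagonal, so only the m = k term contributes.
Non-zero symbols (using the symmetry Γ^k_{ij} = Γ^k_{ji}):
Γ^r_{θ θ} = (1/2) g^{rr} (∂_θ g_{rθ} + ∂_θ g_{rθ} - ∂_r g_{θθ}) = (1/2)(1)((0) + (0) - (2*r)) = -r
Γ^θ_{r θ} = (1/2) g^{θθ} (∂_r g_{θθ} + ∂_θ g_{θr} - ∂_θ g_{rθ}) = (1/2)(1/r^2)((2*r) + (0) - (0)) = 1/r
All other Christoffel symbols are zero.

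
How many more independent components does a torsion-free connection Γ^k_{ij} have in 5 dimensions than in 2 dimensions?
Independent components in n dimensions: n × n(n+1)/2 = n^2(n+1)/2.
5D: 5 × 15 = 75
2D: 2 × 3 = 6
Difference = 75 - 6 = 69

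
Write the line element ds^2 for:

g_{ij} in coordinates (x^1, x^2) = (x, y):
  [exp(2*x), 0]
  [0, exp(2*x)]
ds^2 = g_{ij} dx^i dx^j; only the non-zero components contribute.
ds^2 = exp(2*x) dx^2 + exp(2*x) dy^2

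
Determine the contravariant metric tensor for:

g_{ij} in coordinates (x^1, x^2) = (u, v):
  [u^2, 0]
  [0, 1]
The metric is diagonal, so g^{ij} is diagonal with entries 1/g_{ii}: diag(1/(u^2), 1).
g^{ij}:
  [1/u^2, 0]
  [0, 1]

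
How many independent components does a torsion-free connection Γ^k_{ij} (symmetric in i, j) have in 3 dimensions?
Γ^k_{ij} has n choices for the upper index and n(n+1)/2 independent symmetric lower index pairs.
Total = 3 × 3×4/2 = 3 × 6 = 18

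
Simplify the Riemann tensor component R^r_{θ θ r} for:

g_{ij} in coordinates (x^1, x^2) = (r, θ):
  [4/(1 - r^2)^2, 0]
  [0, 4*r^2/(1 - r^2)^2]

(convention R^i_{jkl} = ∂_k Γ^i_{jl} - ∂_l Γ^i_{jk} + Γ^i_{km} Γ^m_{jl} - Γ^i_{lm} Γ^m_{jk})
Non-zero Christoffel symbols (Γ^k_{ij} = Γ^k_{ji}):
Γ^r_{r r} = 2*r/(1 - r^2)
Γ^r_{θ θ} = (r^3 + r)/(r^2 - 1)
Γ^θ_{r θ} = (-r^2 - 1)/(r^3 - r)
R^r_{θ θ r} = ∂_θ Γ^r_{θ r} - ∂_r Γ^r_{θ θ} + Γ^r_{θ m} Γ^m_{θ r} - Γ^r_{r m} Γ^m_{θ θ}
  = (0) - ((r^4 - 4*r^2 - 1)/(r^2 - 1)^2) + (-(r^2 + 1)^2/(r^2 - 1)^2) - (-2*r^2*(r^2 + 1)/(r^2 - 1)^2) = 4*r^2/(r^2 - 1)^2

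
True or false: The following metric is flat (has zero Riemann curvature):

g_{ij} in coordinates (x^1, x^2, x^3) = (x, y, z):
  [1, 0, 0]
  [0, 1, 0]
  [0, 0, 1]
All metric components are constant, so every Christoffel symbol vanishes and R^i_{jkl} = 0.
True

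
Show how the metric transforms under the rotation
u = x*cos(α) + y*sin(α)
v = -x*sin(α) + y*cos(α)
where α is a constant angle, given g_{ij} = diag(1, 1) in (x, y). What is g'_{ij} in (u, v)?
Invert the transformation: x = u*cos(α) - v*sin(α), y = u*sin(α) + v*cos(α)
g'_{ij} = (∂x^k/∂x'^i)(∂x^l/∂x'^j) g_{kl}; with g_{kl} = δ_{kl} this is Σ_k (∂x^k/∂x'^i)(∂x^k/∂x'^j).
Jacobian: ∂x/∂u = cos(α), ∂x/∂v = -sin(α), ∂y/∂u = sin(α), ∂y/∂v = cos(α)
g'_{uu} = (cos(α))(cos(α)) + (sin(α))(sin(α)) = 1
g'_{uv} = (cos(α))(-sin(α)) + (sin(α))(cos(α)) = 0
g'_{vv} = (-sin(α))(-sin(α)) + (cos(α))(cos(α)) = 1
g'_{ij} = diag(1, 1)
The Euclidean metric is invariant under rotations.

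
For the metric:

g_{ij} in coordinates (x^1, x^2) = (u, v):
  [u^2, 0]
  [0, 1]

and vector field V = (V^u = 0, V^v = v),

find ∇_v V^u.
Non-zero Christoffel symbols:
Γ^u_{u u} = 1/u
∇_v V^u = ∂_v V^u + Γ^u_{v j} V^j
  = (0) + (0)(0) + (0)(v)
  = 0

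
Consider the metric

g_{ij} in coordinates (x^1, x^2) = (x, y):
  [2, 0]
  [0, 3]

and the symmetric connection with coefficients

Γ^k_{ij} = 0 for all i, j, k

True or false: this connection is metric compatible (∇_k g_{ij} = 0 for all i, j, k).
Using ∇_k g_{ij} = ∂_k g_{ij} - Γ^m_{ki} g_{mj} - Γ^m_{kj} g_{im}:
e.g. ∇_x g_{yy} = (0) - (0) - (0) = 0
Every component ∇_k g_{ij} vanishes: the connection is metric compatible.
True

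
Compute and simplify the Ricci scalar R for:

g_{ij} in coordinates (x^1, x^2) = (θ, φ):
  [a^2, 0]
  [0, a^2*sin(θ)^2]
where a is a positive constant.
Non-zero Christoffel symbols (Γ^k_{ij} = Γ^k_{ji}):
Γ^θ_{φ φ} = -sin(2*θ)/2
Γ^φ_{θ φ} = 1/tan(θ)
Ricci tensor (R_{ij} = R^k_{ikj}): R_{θθ} = 1, R_{θφ} = 0, R_{φφ} = sin(θ)^2
Inverse metric: g^{θθ} = 1/a^2, g^{φφ} = 1/(a^2*sin(θ)^2)
R = g^{ij} R_{ij} = (1/a^2)(1) + (1/(a^2*sin(θ)^2))(sin(θ)^2) = 2/a^2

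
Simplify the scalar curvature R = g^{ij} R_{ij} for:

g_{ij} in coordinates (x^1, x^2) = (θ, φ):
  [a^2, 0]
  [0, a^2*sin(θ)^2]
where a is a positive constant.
Non-zero Christoffel symbols (Γ^k_{ij} = Γ^k_{ji}):
Γ^θ_{φ φ} = -sin(2*θ)/2
Γ^φ_{θ φ} = 1/tan(θ)
Ricci tensor (R_{ij} = R^k_{ikj}): R_{θθ} = 1, R_{θφ} = 0, R_{φφ} = sin(θ)^2
Inverse metric: g^{θθ} = 1/a^2, g^{φφ} = 1/(a^2*sin(θ)^2)
R = g^{ij} R_{ij} = (1/a^2)(1) + (1/(a^2*sin(θ)^2))(sin(θ)^2) = 2/a^2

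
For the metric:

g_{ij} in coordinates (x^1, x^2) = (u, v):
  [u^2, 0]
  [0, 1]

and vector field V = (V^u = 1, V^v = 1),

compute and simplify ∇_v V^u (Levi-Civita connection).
Non-zero Christoffel symbols:
Γ^u_{u u} = 1/u
∇_v V^u = ∂_v V^u + Γ^u_{v j} V^j
  = (0) + (0)(1) + (0)(1)
  = 0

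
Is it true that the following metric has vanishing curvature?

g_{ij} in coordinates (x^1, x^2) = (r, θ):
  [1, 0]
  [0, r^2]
Non-zero Christoffel symbols:
Γ^r_{θ θ} = -r
Γ^θ_{r θ} = 1/r
Ricci tensor: R_{rr} = 0, R_{rθ} = 0, R_{θθ} = 0
All R_{ij} vanish; in 2 dimensions the Riemann tensor is fully determined by the Ricci tensor, so R^i_{jkl} = 0: the metric is flat (curvilinear coordinates on flat space).
Yes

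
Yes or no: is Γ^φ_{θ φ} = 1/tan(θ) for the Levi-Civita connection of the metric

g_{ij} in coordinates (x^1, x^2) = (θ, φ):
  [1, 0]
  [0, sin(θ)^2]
Γ^φ_{θ φ} = (1/2) g^{φφ} (∂_θ g_{φφ} + ∂_φ g_{φθ} - ∂_φ g_{θφ}) = (1/2)(1/sin(θ)^2)((sin(2*θ)) + (0) - (0)) = 1/tan(θ)
This equals the proposed value 1/tan(θ).
Yes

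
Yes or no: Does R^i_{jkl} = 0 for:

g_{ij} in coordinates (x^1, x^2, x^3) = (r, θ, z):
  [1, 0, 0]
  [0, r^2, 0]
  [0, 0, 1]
Non-zero Christoffel symbols:
Γ^r_{θ θ} = -r
Γ^θ_{r θ} = 1/r
Ricci tensor: R_{rr} = 0, R_{rθ} = 0, R_{rz} = 0, R_{θθ} = 0, R_{θz} = 0, R_{zz} = 0
All R_{ij} vanish; in 3 dimensions the Riemann tensor is fully determined by the Ricci tensor, so R^i_{jkl} = 0: the metric is flat (curvilinear coordinates on flat space).
Yes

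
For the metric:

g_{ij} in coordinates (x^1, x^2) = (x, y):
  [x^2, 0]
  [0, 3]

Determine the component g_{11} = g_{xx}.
With x^1 = x, x^2 = y, g_{11} = g_{xx} is the row-1, column-1 entry of the matrix.
g_{11} = x^2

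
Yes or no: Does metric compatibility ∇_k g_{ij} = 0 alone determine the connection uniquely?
One also needs vanishing torsion; metric compatibility plus torsion-freeness singles out the Levi-Civita connection.
No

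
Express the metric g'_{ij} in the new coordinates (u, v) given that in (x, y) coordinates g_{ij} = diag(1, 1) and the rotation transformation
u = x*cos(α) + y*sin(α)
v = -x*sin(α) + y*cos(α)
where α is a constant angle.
Invert the transformation: x = u*cos(α) - v*sin(α), y = u*sin(α) + v*cos(α)
g'_{ij} = (∂x^k/∂x'^i)(∂x^l/∂x'^j) g_{kl}; with g_{kl} = δ_{kl} this is Σ_k (∂x^k/∂x'^i)(∂x^k/∂x'^j).
Jacobian: ∂x/∂u = cos(α), ∂x/∂v = -sin(α), ∂y/∂u = sin(α), ∂y/∂v = cos(α)
g'_{uu} = (cos(α))(cos(α)) + (sin(α))(sin(α)) = 1
g'_{uv} = (cos(α))(-sin(α)) + (sin(α))(cos(α)) = 0
g'_{vv} = (-sin(α))(-sin(α)) + (cos(α))(cos(α)) = 1
g'_{ij} = diag(1, 1)
The Euclidean metric is invariant under rotations.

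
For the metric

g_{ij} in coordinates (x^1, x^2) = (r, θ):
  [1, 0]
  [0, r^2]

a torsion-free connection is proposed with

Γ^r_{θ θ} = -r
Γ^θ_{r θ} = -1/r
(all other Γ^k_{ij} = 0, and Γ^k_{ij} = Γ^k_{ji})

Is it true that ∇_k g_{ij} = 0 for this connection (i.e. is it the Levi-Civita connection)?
Using ∇_k g_{ij} = ∂_k g_{ij} - Γ^m_{ki} g_{mj} - Γ^m_{kj} g_{im}:
∇_θ g_{rθ} = (0) - (-r) - (-r) = 2*r ≠ 0
So the connection is not metric compatible (it is not the Levi-Civita connection).
No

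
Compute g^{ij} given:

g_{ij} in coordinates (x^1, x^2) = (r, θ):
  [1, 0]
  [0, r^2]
The metric is diagonal, so g^{ij} is diagonal with entries 1/g_{ii}: diag(1, 1/(r^2)).
g^{ij}:
  [1, 0]
  [0, 1/r^2]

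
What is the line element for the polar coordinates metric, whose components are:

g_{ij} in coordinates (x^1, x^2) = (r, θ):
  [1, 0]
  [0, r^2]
ds^2 = g_{ij} dx^i dx^j; only the non-zero components contribute.
ds^2 = dr^2 + r^2 dθ^2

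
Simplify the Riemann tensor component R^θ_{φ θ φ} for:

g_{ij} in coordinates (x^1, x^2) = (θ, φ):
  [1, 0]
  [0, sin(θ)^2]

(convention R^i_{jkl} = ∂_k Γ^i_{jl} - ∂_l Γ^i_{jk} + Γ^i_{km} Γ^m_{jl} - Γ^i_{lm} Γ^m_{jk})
Non-zero Christoffel symbols (Γ^k_{ij} = Γ^k_{ji}):
Γ^θ_{φ φ} = -sin(2*θ)/2
Γ^φ_{θ φ} = 1/tan(θ)
R^θ_{φ θ φ} = ∂_θ Γ^θ_{φ φ} - ∂_φ Γ^θ_{φ θ} + Γ^θ_{θ m} Γ^m_{φ φ} - Γ^θ_{φ m} Γ^m_{φ θ}
  = (-cos(2*θ)) - (0) + (0) - (-cos(θ)^2) = sin(θ)^2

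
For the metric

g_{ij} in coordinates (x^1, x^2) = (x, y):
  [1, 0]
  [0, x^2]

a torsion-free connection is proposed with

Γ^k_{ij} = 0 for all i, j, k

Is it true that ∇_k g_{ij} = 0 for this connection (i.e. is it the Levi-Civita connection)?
Using ∇_k g_{ij} = ∂_k g_{ij} - Γ^m_{ki} g_{mj} - Γ^m_{kj} g_{im}:
∇_x g_{yy} = (2*x) - (0) - (0) = 2*x ≠ 0
So the connection is not metric compatible (it is not the Levi-Civita connection).
No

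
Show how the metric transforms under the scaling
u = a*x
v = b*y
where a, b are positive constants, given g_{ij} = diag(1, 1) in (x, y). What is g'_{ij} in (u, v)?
Invert the transformation: x = u/a, y = v/b
g'_{ij} = (∂x^k/∂x'^i)(∂x^l/∂x'^j) g_{kl}; with g_{kl} = δ_{kl} this is Σ_k (∂x^k/∂x'^i)(∂x^k/∂x'^j).
Jacobian: ∂x/∂u = 1/a, ∂x/∂v = 0, ∂y/∂u = 0, ∂y/∂v = 1/b
g'_{uu} = (1/a)(1/a) + (0)(0) = 1/a^2
g'_{uv} = (1/a)(0) + (0)(1/b) = 0
g'_{vv} = (0)(0) + (1/b)(1/b) = 1/b^2
g'_{ij} = diag(1/a^2, 1/b^2)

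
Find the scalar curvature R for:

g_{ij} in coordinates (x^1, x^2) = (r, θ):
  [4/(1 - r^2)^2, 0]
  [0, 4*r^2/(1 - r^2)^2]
Non-zero Christoffel symbols (Γ^k_{ij} = Γ^k_{ji}):
Γ^r_{r r} = 2*r/(1 - r^2)
Γ^r_{θ θ} = (r^3 + r)/(r^2 - 1)
Γ^θ_{r θ} = (-r^2 - 1)/(r^3 - r)
Ricci tensor (R_{ij} = R^k_{ikj}): R_{rr} = -4/(r^2 - 1)^2, R_{rθ} = 0, R_{θθ} = -4*r^2/(r^2 - 1)^2
Inverse metric: g^{rr} = (1 - r^2)^2/4, g^{θθ} = (1 - r^2)^2/(4*r^2)
R = g^{ij} R_{ij} = ((1 - r^2)^2/4)(-4/(r^2 - 1)^2) + ((1 - r^2)^2/(4*r^2))(-4*r^2/(r^2 - 1)^2) = -2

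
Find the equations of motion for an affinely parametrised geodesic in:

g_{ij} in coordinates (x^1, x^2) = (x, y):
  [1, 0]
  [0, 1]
Geodesic equation: d^2x^k/dλ^2 + Γ^k_{ij} (dx^i/dλ)(dx^j/dλ) = 0.
All Christoffel symbols vanish, so the geodesics are straight lines:
d^2x/dλ^2 = 0
d^2y/dλ^2 = 0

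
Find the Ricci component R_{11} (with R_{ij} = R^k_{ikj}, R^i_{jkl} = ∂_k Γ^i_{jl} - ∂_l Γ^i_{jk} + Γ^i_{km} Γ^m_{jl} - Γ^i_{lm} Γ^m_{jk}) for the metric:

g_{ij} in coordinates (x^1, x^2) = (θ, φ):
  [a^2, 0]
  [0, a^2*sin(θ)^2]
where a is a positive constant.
Non-zero Christoffel symbols (Γ^k_{ij} = Γ^k_{ji}):
Γ^θ_{φ φ} = -sin(2*θ)/2
Γ^φ_{θ φ} = 1/tan(θ)
R^θ_{θ θ θ} = 0 (a repeated index in an antisymmetric pair)
R^φ_{θ φ θ} = ∂_φ Γ^φ_{θ θ} - ∂_θ Γ^φ_{θ φ} + Γ^φ_{φ m} Γ^m_{θ θ} - Γ^φ_{θ m} Γ^m_{θ φ}
  = (0) - (-1/sin(θ)^2) + (0) - (1/tan(θ)^2) = 1
R_{θθ} = R^θ_{θ θ θ} + R^φ_{θ φ θ} = (0) + (1) = 1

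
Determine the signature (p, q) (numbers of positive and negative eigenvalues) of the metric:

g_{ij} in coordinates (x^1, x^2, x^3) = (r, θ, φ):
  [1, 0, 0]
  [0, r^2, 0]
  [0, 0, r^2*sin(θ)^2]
The metric is diagonal, so its eigenvalues are the diagonal entries: 1, r^2, r^2*sin(θ)^2 (at a generic point, where coordinate-dependent entries are positive).
3 positive, 0 negative.
(3, 0) - Riemannian (positive definite)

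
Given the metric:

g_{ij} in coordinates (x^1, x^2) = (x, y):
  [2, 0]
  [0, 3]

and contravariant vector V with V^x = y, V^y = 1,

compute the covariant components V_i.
V_i = g_{ij} V^j:
V_x = (2)(y) + (0)(1) = 2*y
V_y = (0)(y) + (3)(1) = 3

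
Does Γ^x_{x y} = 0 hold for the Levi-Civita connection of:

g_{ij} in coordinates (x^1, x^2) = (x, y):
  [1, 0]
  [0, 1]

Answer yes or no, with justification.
Γ^x_{x y} = (1/2) g^{xx} (∂_x g_{xy} + ∂_y g_{xx} - ∂_x g_{xy}) = (1/2)(1)((0) + (0) - (0)) = 0
This equals the proposed value 0.
Yes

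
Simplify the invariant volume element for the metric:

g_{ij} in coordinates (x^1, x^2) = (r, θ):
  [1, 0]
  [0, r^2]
det(g) = r^2
√|det(g)| = r
Volume element: dV = r dr dθ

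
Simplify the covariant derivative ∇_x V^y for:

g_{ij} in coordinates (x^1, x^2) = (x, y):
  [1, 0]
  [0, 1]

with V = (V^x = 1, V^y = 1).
All Christoffel symbols are zero.
∇_x V^y = ∂_x V^y + Γ^y_{x j} V^j
  = (0) + (0)(1) + (0)(1)
  = 0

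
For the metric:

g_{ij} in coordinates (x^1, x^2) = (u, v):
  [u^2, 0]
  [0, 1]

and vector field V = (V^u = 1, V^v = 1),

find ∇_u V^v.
Non-zero Christoffel symbols:
Γ^u_{u u} = 1/u
∇_u V^v = ∂_u V^v + Γ^v_{u j} V^j
  = (0) + (0)(1) + (0)(1)
  = 0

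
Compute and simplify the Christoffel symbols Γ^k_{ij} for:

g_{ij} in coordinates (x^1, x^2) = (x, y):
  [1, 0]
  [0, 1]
Using Γ^k_{ij} = (1/2) g^{km} (∂_i g_{mj} + ∂_j g_{mi} - ∂_m g_{ij}); the metric is diagonal, so only the m = k term contributes.
Every metric component is constant, so all ∂_m g_{ij} = 0 and every Christoffel symbol vanishes.
All Christoffel symbols are zero.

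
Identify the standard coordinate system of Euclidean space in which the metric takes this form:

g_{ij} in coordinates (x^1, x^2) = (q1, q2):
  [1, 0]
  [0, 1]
All components are constant and the metric is the identity, i.e. orthonormal rectilinear coordinates.
Cartesian (2D) coordinates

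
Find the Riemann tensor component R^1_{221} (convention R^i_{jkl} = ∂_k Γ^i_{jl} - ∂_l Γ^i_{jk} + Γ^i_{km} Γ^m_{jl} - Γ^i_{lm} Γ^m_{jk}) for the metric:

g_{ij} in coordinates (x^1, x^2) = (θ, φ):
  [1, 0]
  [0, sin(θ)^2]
Non-zero Christoffel symbols (Γ^k_{ij} = Γ^k_{ji}):
Γ^θ_{φ φ} = -sin(2*θ)/2
Γ^φ_{θ φ} = 1/tan(θ)
R^θ_{φ φ θ} = ∂_φ Γ^θ_{φ θ} - ∂_θ Γ^θ_{φ φ} + Γ^θ_{φ m} Γ^m_{φ θ} - Γ^θ_{θ m} Γ^m_{φ φ}
  = (0) - (-cos(2*θ)) + (-cos(θ)^2) - (0) = -sin(θ)^2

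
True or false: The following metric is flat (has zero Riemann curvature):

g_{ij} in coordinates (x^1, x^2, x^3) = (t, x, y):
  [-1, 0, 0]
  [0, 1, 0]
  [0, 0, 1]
All metric components are constant, so every Christoffel symbol vanishes and R^i_{jkl} = 0.
True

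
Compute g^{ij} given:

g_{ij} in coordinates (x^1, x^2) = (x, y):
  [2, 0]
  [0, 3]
The metric is diagonal, so g^{ij} is diagonal with entries 1/g_{ii}: diag(1/2, 1/3).
g^{ij}:
  [1/2, 0]
  [0, 1/3]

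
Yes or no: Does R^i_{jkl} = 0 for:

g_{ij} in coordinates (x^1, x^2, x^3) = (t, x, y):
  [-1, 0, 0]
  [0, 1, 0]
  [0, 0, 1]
All metric components are constant, so every Christoffel symbol vanishes and R^i_{jkl} = 0.
Yes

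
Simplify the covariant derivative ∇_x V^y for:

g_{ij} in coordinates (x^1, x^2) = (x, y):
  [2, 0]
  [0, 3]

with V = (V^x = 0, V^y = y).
All Christoffel symbols are zero.
∇_x V^y = ∂_x V^y + Γ^y_{x j} V^j
  = (0) + (0)(0) + (0)(y)
  = 0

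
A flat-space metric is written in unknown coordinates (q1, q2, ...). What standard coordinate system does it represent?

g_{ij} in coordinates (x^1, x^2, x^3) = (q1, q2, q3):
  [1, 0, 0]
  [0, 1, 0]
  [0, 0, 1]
All components are constant and the metric is the identity, i.e. orthonormal rectilinear coordinates.
Cartesian (3D) coordinates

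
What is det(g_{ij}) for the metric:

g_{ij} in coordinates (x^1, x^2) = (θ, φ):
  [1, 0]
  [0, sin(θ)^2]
For a 2×2 metric: det(g) = g_{11}·g_{22} - g_{12}·g_{21}
= (1)·(sin(θ)^2) - (0)·(0)
= sin(θ)^2 - 0
det(g) = sin(θ)^2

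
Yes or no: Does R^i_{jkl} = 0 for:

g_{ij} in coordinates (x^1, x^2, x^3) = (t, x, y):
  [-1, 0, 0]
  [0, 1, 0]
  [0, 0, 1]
All metric components are constant, so every Christoffel symbol vanishes and R^i_{jkl} = 0.
Yes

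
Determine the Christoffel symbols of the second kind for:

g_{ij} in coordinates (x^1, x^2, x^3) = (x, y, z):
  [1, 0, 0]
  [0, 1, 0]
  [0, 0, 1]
Using Γ^k_{ij} = (1/2) g^{km} (∂_i g_{mj} + ∂_j g_{mi} - ∂_m g_{ij}); the metric is diagonal, so only the m = k term contributes.
Every metric component is constant, so all ∂_m g_{ij} = 0 and every Christoffel symbol vanishes.
All Christoffel symbols are zero.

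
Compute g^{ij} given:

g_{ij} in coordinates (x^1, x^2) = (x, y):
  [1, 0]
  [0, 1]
The metric is diagonal, so g^{ij} is diagonal with entries 1/g_{ii}: diag(1, 1).
g^{ij}:
  [1, 0]
  [0, 1]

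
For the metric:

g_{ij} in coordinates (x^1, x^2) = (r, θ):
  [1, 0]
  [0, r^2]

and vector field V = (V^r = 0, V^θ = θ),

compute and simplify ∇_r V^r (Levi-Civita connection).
Non-zero Christoffel symbols:
Γ^r_{θ θ} = -r
Γ^θ_{r θ} = 1/r
∇_r V^r = ∂_r V^r + Γ^r_{r j} V^j
  = (0) + (0)(0) + (0)(θ)
  = 0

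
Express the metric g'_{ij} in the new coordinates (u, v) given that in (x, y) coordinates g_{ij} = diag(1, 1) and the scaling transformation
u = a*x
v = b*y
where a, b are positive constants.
Invert the transformation: x = u/a, y = v/b
g'_{ij} = (∂x^k/∂x'^i)(∂x^l/∂x'^j) g_{kl}; with g_{kl} = δ_{kl} this is Σ_k (∂x^k/∂x'^i)(∂x^k/∂x'^j).
Jacobian: ∂x/∂u = 1/a, ∂x/∂v = 0, ∂y/∂u = 0, ∂y/∂v = 1/b
g'_{uu} = (1/a)(1/a) + (0)(0) = 1/a^2
g'_{uv} = (1/a)(0) + (0)(1/b) = 0
g'_{vv} = (0)(0) + (1/b)(1/b) = 1/b^2
g'_{ij} = diag(1/a^2, 1/b^2)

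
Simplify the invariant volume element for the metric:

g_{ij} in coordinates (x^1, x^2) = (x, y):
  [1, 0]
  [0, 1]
det(g) = 1
√|det(g)| = 1
Volume element: dV = 1 dx dy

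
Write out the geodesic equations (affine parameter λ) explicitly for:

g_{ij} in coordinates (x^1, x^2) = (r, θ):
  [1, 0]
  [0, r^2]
Geodesic equation: d^2x^k/dλ^2 + Γ^k_{ij} (dx^i/dλ)(dx^j/dλ) = 0.
Non-zero Christoffel symbols:
Γ^r_{θ θ} = -r
Γ^θ_{r θ} = 1/r
Substituting (the symmetric pair Γ^k_{ij}, Γ^k_{ji} combines into a factor 2):
d^2r/dλ^2 - r (dθ/dλ)^2 = 0
d^2θ/dλ^2 + (2/r) (dr/dλ)(dθ/dλ) = 0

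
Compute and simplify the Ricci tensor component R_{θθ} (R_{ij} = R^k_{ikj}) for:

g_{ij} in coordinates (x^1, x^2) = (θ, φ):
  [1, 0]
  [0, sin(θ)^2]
Non-zero Christoffel symbols (Γ^k_{ij} = Γ^k_{ji}):
Γ^θ_{φ φ} = -sin(2*θ)/2
Γ^φ_{θ φ} = 1/tan(θ)
R^θ_{θ θ θ} = 0 (a repeated index in an antisymmetric pair)
R^φ_{θ φ θ} = ∂_φ Γ^φ_{θ θ} - ∂_θ Γ^φ_{θ φ} + Γ^φ_{φ m} Γ^m_{θ θ} - Γ^φ_{θ m} Γ^m_{θ φ}
  = (0) - (-1/sin(θ)^2) + (0) - (1/tan(θ)^2) = 1
R_{θθ} = R^θ_{θ θ θ} + R^φ_{θ φ θ} = (0) + (1) = 1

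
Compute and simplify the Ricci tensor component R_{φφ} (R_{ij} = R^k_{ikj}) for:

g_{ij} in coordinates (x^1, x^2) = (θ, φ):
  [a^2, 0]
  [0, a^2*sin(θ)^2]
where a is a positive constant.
Non-zero Christoffel symbols (Γ^k_{ij} = Γ^k_{ji}):
Γ^θ_{φ φ} = -sin(2*θ)/2
Γ^φ_{θ φ} = 1/tan(θ)
R^θ_{φ θ φ} = ∂_θ Γ^θ_{φ φ} - ∂_φ Γ^θ_{φ θ} + Γ^θ_{θ m} Γ^m_{φ φ} - Γ^θ_{φ m} Γ^m_{φ θ}
  = (-cos(2*θ)) - (0) + (0) - (-cos(θ)^2) = sin(θ)^2
R^φ_{φ φ φ} = 0 (a repeated index in an antisymmetric pair)
R_{φφ} = R^θ_{φ θ φ} + R^φ_{φ φ φ} = (sin(θ)^2) + (0) = sin(θ)^2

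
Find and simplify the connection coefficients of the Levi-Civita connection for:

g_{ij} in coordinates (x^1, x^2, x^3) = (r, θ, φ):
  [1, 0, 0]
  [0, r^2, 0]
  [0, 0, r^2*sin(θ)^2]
Using Γ^k_{ij} = (1/2) g^{km} (∂_i g_{mj} + ∂_j g_{mi} - ∂_m g_{ij}); the metric is diagonal, so only the m = k term contributes.
Non-zero symbols (using the symmetry Γ^k_{ij} = Γ^k_{ji}):
Γ^r_{θ θ} = (1/2) g^{rr} (∂_θ g_{rθ} + ∂_θ g_{rθ} - ∂_r g_{θθ}) = (1/2)(1)((0) + (0) - (2*r)) = -r
Γ^r_{φ φ} = (1/2) g^{rr} (∂_φ g_{rφ} + ∂_φ g_{rφ} - ∂_r g_{φφ}) = (1/2)(1)((0) + (0) - (2*r*sin(θ)^2)) = -r*sin(θ)^2
Γ^θ_{r θ} = (1/2) g^{θθ} (∂_r g_{θθ} + ∂_θ g_{θr} - ∂_θ g_{rθ}) = (1/2)(1/r^2)((2*r) + (0) - (0)) = 1/r
Γ^θ_{φ φ} = (1/2) g^{θθ} (∂_φ g_{θφ} + ∂_φ g_{θφ} - ∂_θ g_{φφ}) = (1/2)(1/r^2)((0) + (0) - (r^2*sin(2*θ))) = -sin(2*θ)/2
Γ^φ_{r φ} = (1/2) g^{φφ} (∂_r g_{φφ} + ∂_φ g_{φr} - ∂_φ g_{rφ}) = (1/2)(1/(r^2*sin(θ)^2))((2*r*sin(θ)^2) + (0) - (0)) = 1/r
Γ^φ_{θ φ} = (1/2) g^{φφ} (∂_θ g_{φφ} + ∂_φ g_{φθ} - ∂_φ g_{θφ}) = (1/2)(1/(r^2*sin(θ)^2))((r^2*sin(2*θ)) + (0) - (0)) = 1/tan(θ)
All other Christoffel symbols are zero.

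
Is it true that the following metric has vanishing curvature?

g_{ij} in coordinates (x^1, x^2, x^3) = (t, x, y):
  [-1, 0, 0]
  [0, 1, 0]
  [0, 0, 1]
All metric components are constant, so every Christoffel symbol vanishes and R^i_{jkl} = 0.
Yes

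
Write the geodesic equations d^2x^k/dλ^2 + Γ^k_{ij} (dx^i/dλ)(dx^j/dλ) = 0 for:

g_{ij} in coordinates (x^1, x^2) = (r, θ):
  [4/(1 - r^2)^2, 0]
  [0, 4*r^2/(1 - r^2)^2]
Geodesic equation: d^2x^k/dλ^2 + Γ^k_{ij} (dx^i/dλ)(dx^j/dλ) = 0.
Non-zero Christoffel symbols:
Γ^r_{r r} = 2*r/(1 - r^2)
Γ^r_{θ θ} = (r^3 + r)/(r^2 - 1)
Γ^θ_{r θ} = (-r^2 - 1)/(r^3 - r)
Substituting (the symmetric pair Γ^k_{ij}, Γ^k_{ji} combines into a factor 2):
d^2r/dλ^2 + (2*r/(1 - r^2)) (dr/dλ)^2 + ((r^3 + r)/(r^2 - 1)) (dθ/dλ)^2 = 0
d^2θ/dλ^2 + ((-2*r^2 - 2)/(r^3 - r)) (dr/dλ)(dθ/dλ) = 0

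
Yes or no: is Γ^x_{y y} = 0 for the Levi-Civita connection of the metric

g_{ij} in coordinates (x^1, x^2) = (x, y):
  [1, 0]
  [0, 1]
Γ^x_{y y} = (1/2) g^{xx} (∂_y g_{xy} + ∂_y g_{xy} - ∂_x g_{yy}) = (1/2)(1)((0) + (0) - (0)) = 0
This equals the proposed value 0.
Yes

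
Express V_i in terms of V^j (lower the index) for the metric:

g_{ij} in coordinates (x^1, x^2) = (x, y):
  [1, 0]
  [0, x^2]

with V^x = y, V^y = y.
V_i = g_{ij} V^j:
V_x = (1)(y) + (0)(y) = y
V_y = (0)(y) + (x^2)(y) = x^2*y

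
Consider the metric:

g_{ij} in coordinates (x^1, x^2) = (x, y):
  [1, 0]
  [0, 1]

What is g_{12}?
With x^1 = x, x^2 = y, g_{12} = g_{xy} is the row-1, column-2 entry of the matrix.
g_{12} = 0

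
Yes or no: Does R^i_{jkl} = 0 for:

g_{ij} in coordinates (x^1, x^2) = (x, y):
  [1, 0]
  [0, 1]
All metric components are constant, so every Christoffel symbol vanishes and R^i_{jkl} = 0.
Yes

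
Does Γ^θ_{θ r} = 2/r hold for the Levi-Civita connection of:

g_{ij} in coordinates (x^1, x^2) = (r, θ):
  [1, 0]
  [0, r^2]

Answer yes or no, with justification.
Γ^θ_{θ r} = (1/2) g^{θθ} (∂_θ g_{θr} + ∂_r g_{θθ} - ∂_θ g_{θr}) = (1/2)(1/r^2)((0) + (2*r) - (0)) = 1/r
This differs from the proposed value 2/r.
No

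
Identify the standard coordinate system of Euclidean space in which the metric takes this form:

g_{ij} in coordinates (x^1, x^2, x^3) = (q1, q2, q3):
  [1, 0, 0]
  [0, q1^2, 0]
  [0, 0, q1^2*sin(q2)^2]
The line element ds^2 = dq1^2 + q1^2 dq2^2 + q1^2 sin(q2)^2 dq3^2 is dr^2 + r^2 dθ^2 + r^2 sin(θ)^2 dφ^2 with q1 = r, q2 = θ, q3 = φ.
spherical coordinates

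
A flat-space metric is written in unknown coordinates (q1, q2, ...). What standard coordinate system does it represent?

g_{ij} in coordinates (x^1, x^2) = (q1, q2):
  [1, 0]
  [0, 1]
All components are constant and the metric is the identity, i.e. orthonormal rectilinear coordinates.
Cartesian (2D) coordinates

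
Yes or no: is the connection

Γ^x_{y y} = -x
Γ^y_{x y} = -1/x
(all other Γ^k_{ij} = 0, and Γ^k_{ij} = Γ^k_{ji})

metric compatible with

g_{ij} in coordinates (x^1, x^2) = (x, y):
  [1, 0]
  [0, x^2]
Using ∇_k g_{ij} = ∂_k g_{ij} - Γ^m_{ki} g_{mj} - Γ^m_{kj} g_{im}:
∇_y g_{xy} = (0) - (-x) - (-x) = 2*x ≠ 0
So the connection is not metric compatible (it is not the Levi-Civita connection).
No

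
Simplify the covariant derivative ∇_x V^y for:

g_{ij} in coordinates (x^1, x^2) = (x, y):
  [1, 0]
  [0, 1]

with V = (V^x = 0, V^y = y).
All Christoffel symbols are zero.
∇_x V^y = ∂_x V^y + Γ^y_{x j} V^j
  = (0) + (0)(0) + (0)(y)
  = 0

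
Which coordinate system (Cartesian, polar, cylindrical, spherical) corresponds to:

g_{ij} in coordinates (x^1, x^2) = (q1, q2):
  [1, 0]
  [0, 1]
All components are constant and the metric is the identity, i.e. orthonormal rectilinear coordinates.
Cartesian (2D) coordinates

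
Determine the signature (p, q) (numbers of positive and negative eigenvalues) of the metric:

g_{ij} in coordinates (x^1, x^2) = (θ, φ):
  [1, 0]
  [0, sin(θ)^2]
The metric is diagonal, so its eigenvalues are the diagonal entries: 1, sin(θ)^2 (at a generic point, where coordinate-dependent entries are positive).
2 positive, 0 negative.
(2, 0) - Riemannian (positive definite)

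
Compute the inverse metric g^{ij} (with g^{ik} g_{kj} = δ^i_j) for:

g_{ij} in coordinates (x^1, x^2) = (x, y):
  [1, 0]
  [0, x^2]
The metric is diagonal, so g^{ij} is diagonal with entries 1/g_{ii}: diag(1, 1/(x^2)).
g^{ij}:
  [1, 0]
  [0, 1/x^2]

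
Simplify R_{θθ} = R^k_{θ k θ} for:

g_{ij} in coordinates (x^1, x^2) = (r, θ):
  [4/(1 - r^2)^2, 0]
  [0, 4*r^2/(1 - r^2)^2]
Non-zero Christoffel symbols (Γ^k_{ij} = Γ^k_{ji}):
Γ^r_{r r} = 2*r/(1 - r^2)
Γ^r_{θ θ} = (r^3 + r)/(r^2 - 1)
Γ^θ_{r θ} = (-r^2 - 1)/(r^3 - r)
R^r_{θ r θ} = ∂_r Γ^r_{θ θ} - ∂_θ Γ^r_{θ r} + Γ^r_{r m} Γ^m_{θ θ} - Γ^r_{θ m} Γ^m_{θ r}
  = ((r^4 - 4*r^2 - 1)/(r^2 - 1)^2) - (0) + (-2*r^2*(r^2 + 1)/(r^2 - 1)^2) - (-(r^2 + 1)^2/(r^2 - 1)^2) = -4*r^2/(r^2 - 1)^2
R^θ_{θ θ θ} = 0 (a repeated index in an antisymmetric pair)
R_{θθ} = R^r_{θ r θ} + R^θ_{θ θ θ} = (-4*r^2/(r^2 - 1)^2) + (0) = -4*r^2/(r^2 - 1)^2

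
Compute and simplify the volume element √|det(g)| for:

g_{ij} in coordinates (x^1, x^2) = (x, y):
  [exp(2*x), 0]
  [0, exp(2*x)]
det(g) = exp(4*x)
√|det(g)| = exp(2*x)
Volume element: dV = exp(2*x) dx dy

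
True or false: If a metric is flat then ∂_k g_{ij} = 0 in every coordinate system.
Flatness means R^i_{jkl} = 0; the components can still vary, e.g. the flat plane in polar coordinates has g_{θθ} = r^2.
False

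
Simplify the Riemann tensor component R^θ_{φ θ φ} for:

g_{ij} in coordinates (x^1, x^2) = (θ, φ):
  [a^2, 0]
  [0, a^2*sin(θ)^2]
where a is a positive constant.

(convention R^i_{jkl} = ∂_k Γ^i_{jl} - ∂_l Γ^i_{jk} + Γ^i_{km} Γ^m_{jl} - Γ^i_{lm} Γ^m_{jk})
Non-zero Christoffel symbols (Γ^k_{ij} = Γ^k_{ji}):
Γ^θ_{φ φ} = -sin(2*θ)/2
Γ^φ_{θ φ} = 1/tan(θ)
R^θ_{φ θ φ} = ∂_θ Γ^θ_{φ φ} - ∂_φ Γ^θ_{φ θ} + Γ^θ_{θ m} Γ^m_{φ φ} - Γ^θ_{φ m} Γ^m_{φ θ}
  = (-cos(2*θ)) - (0) + (0) - (-cos(θ)^2) = sin(θ)^2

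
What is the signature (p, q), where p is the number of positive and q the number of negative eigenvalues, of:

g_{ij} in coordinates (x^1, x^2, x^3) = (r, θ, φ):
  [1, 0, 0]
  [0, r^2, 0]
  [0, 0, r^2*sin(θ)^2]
The metric is diagonal, so its eigenvalues are the diagonal entries: 1, r^2, r^2*sin(θ)^2 (at a generic point, where coordinate-dependent entries are positive).
3 positive, 0 negative.
(3, 0) - Riemannian (positive definite)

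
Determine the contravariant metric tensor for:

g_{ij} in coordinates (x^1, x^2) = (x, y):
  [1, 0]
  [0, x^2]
The metric is diagonal, so g^{ij} is diagonal with entries 1/g_{ii}: diag(1, 1/(x^2)).
g^{ij}:
  [1, 0]
  [0, 1/x^2]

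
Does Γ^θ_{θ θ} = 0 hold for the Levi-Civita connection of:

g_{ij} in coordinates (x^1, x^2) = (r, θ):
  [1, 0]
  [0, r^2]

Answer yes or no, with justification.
Γ^θ_{θ θ} = (1/2) g^{θθ} (∂_θ g_{θθ} + ∂_θ g_{θθ} - ∂_θ g_{θθ}) = (1/2)(1/r^2)((0) + (0) - (0)) = 0
This equals the proposed value 0.
Yes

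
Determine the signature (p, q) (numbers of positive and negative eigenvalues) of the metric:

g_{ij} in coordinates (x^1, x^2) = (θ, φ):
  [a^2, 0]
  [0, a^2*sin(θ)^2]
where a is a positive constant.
The metric is diagonal, so its eigenvalues are the diagonal entries: a^2, a^2*sin(θ)^2 (at a generic point, where coordinate-dependent entries are positive).
2 positive, 0 negative.
(2, 0) - Riemannian (positive definite)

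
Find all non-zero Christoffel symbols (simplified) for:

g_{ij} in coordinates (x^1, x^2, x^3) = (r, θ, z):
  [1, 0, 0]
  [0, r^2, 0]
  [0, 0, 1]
Using Γ^k_{ij} = (1/2) g^{km} (∂_i g_{mj} + ∂_j g_{mi} - ∂_m g_{ij}); the metric is diagonal, so only the m = k term contributes.
Non-zero symbols (using the symmetry Γ^k_{ij} = Γ^k_{ji}):
Γ^r_{θ θ} = (1/2) g^{rr} (∂_θ g_{rθ} + ∂_θ g_{rθ} - ∂_r g_{θθ}) = (1/2)(1)((0) + (0) - (2*r)) = -r
Γ^θ_{r θ} = (1/2) g^{θθ} (∂_r g_{θθ} + ∂_θ g_{θr} - ∂_θ g_{rθ}) = (1/2)(1/r^2)((2*r) + (0) - (0)) = 1/r
All other Christoffel symbols are zero.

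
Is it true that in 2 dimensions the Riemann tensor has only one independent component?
The number of independent components is n^2(n^2-1)/12 = 4·3/12 = 1 for n = 2 (e.g. R_{1212}).
Yes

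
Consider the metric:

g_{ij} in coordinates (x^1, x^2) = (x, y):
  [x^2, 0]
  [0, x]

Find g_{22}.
With x^1 = x, x^2 = y, g_{22} = g_{yy} is the row-2, column-2 entry of the matrix.
g_{22} = x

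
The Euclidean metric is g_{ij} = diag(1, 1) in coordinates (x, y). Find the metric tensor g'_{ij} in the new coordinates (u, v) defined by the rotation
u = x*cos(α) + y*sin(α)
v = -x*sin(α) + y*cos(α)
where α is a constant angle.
Invert the transformation: x = u*cos(α) - v*sin(α), y = u*sin(α) + v*cos(α)
g'_{ij} = (∂x^k/∂x'^i)(∂x^l/∂x'^j) g_{kl}; with g_{kl} = δ_{kl} this is Σ_k (∂x^k/∂x'^i)(∂x^k/∂x'^j).
Jacobian: ∂x/∂u = cos(α), ∂x/∂v = -sin(α), ∂y/∂u = sin(α), ∂y/∂v = cos(α)
g'_{uu} = (cos(α))(cos(α)) + (sin(α))(sin(α)) = 1
g'_{uv} = (cos(α))(-sin(α)) + (sin(α))(cos(α)) = 0
g'_{vv} = (-sin(α))(-sin(α)) + (cos(α))(cos(α)) = 1
g'_{ij} = diag(1, 1)
The Euclidean metric is invariant under rotations.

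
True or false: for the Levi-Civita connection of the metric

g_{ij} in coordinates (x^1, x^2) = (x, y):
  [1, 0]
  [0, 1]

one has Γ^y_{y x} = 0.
Γ^y_{y x} = (1/2) g^{yy} (∂_y g_{yx} + ∂_x g_{yy} - ∂_y g_{yx}) = (1/2)(1)((0) + (0) - (0)) = 0
This equals the proposed value 0.
True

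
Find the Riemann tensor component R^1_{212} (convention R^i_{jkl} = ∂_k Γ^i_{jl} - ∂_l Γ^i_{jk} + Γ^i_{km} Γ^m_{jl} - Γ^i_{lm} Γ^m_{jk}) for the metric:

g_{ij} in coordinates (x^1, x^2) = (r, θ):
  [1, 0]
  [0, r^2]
Non-zero Christoffel symbols (Γ^k_{ij} = Γ^k_{ji}):
Γ^r_{θ θ} = -r
Γ^θ_{r θ} = 1/r
R^r_{θ r θ} = ∂_r Γ^r_{θ θ} - ∂_θ Γ^r_{θ r} + Γ^r_{r m} Γ^m_{θ θ} - Γ^r_{θ m} Γ^m_{θ r}
  = (-1) - (0) + (0) - (-1) = 0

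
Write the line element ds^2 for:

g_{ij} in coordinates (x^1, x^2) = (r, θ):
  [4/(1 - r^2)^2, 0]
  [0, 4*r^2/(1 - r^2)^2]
ds^2 = g_{ij} dx^i dx^j; only the non-zero components contribute.
ds^2 = (4/(1 - r^2)^2) dr^2 + (4*r^2/(1 - r^2)^2) dθ^2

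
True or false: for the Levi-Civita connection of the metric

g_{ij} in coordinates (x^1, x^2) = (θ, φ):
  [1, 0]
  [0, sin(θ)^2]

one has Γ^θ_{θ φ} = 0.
Γ^θ_{θ φ} = (1/2) g^{θθ} (∂_θ g_{θφ} + ∂_φ g_{θθ} - ∂_θ g_{θφ}) = (1/2)(1)((0) + (0) - (0)) = 0
This equals the proposed value 0.
True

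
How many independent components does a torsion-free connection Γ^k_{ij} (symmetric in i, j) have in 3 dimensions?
Γ^k_{ij} has n choices for the upper index and n(n+1)/2 independent symmetric lower index pairs.
Total = 3 × 3×4/2 = 3 × 6 = 18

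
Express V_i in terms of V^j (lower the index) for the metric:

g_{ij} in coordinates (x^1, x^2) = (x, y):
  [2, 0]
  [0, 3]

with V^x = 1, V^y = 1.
V_i = g_{ij} V^j:
V_x = (2)(1) + (0)(1) = 2
V_y = (0)(1) + (3)(1) = 3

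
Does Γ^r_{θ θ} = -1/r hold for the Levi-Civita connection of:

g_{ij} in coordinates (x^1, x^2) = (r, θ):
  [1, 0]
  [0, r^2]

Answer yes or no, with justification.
Γ^r_{θ θ} = (1/2) g^{rr} (∂_θ g_{rθ} + ∂_θ g_{rθ} - ∂_r g_{θθ}) = (1/2)(1)((0) + (0) - (2*r)) = -r
This differs from the proposed value -1/r.
No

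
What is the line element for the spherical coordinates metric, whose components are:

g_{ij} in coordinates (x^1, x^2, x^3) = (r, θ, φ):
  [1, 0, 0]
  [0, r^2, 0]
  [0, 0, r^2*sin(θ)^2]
ds^2 = g_{ij} dx^i dx^j; only the non-zero components contribute.
ds^2 = dr^2 + r^2 dθ^2 + r^2*sin(θ)^2 dφ^2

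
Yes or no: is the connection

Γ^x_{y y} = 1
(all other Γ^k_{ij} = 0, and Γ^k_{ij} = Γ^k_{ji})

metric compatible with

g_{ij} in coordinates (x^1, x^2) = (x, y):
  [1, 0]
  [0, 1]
Using ∇_k g_{ij} = ∂_k g_{ij} - Γ^m_{ki} g_{mj} - Γ^m_{kj} g_{im}:
∇_y g_{xy} = (0) - (0) - (1) = -1 ≠ 0
So the connection is not metric compatible (it is not the Levi-Civita connection).
No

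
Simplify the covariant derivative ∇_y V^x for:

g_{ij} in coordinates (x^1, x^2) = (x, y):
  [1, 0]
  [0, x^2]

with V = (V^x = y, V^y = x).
Non-zero Christoffel symbols:
Γ^x_{y y} = -x
Γ^y_{x y} = 1/x
∇_y V^x = ∂_y V^x + Γ^x_{y j} V^j
  = (1) + (0)(y) + (-x)(x)
  = 1 - x^2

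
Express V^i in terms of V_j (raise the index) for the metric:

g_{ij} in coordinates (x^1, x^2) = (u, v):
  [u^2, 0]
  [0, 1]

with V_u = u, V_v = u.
Inverse metric (diagonal): g^{uu} = 1/u^2, g^{vv} = 1
V^i = g^{ij} V_j:
V^u = (1/u^2)(u) + (0)(u) = 1/u
V^v = (0)(u) + (1)(u) = u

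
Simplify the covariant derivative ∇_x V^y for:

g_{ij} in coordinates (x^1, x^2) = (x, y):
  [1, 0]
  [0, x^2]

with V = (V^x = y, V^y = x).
Non-zero Christoffel symbols:
Γ^x_{y y} = -x
Γ^y_{x y} = 1/x
∇_x V^y = ∂_x V^y + Γ^y_{x j} V^j
  = (1) + (0)(y) + (1/x)(x)
  = 2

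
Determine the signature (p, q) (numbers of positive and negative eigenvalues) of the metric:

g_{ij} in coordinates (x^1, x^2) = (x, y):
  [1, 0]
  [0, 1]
The metric is diagonal, so its eigenvalues are the diagonal entries: 1, 1 (at a generic point, where coordinate-dependent entries are positive).
2 positive, 0 negative.
(2, 0) - Riemannian (positive definite)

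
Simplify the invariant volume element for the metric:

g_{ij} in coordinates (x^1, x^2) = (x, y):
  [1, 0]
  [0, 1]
det(g) = 1
√|det(g)| = 1
Volume element: dV = 1 dx dy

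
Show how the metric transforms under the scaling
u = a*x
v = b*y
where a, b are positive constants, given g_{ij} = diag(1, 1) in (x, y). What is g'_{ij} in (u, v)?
Invert the transformation: x = u/a, y = v/b
g'_{ij} = (∂x^k/∂x'^i)(∂x^l/∂x'^j) g_{kl}; with g_{kl} = δ_{kl} this is Σ_k (∂x^k/∂x'^i)(∂x^k/∂x'^j).
Jacobian: ∂x/∂u = 1/a, ∂x/∂v = 0, ∂y/∂u = 0, ∂y/∂v = 1/b
g'_{uu} = (1/a)(1/a) + (0)(0) = 1/a^2
g'_{uv} = (1/a)(0) + (0)(1/b) = 0
g'_{vv} = (0)(0) + (1/b)(1/b) = 1/b^2
g'_{ij} = diag(1/a^2, 1/b^2)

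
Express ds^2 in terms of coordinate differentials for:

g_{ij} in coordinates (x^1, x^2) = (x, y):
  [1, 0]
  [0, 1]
ds^2 = g_{ij} dx^i dx^j; only the non-zero components contribute.
ds^2 = dx^2 + dy^2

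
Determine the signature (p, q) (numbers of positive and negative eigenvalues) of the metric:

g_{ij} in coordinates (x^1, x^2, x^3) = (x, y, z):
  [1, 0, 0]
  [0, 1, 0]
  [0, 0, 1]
The metric is diagonal, so its eigenvalues are the diagonal entries: 1, 1, 1 (at a generic point, where coordinate-dependent entries are positive).
3 positive, 0 negative.
(3, 0) - Riemannian (positive definite)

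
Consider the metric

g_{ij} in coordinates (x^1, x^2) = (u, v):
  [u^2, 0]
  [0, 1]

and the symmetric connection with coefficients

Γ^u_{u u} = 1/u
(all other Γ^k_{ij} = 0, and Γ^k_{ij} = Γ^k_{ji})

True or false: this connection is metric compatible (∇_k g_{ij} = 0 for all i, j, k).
Using ∇_k g_{ij} = ∂_k g_{ij} - Γ^m_{ki} g_{mj} - Γ^m_{kj} g_{im}:
e.g. ∇_u g_{uu} = (2*u) - (u) - (u) = 0
Every component ∇_k g_{ij} vanishes: the connection is metric compatible.
True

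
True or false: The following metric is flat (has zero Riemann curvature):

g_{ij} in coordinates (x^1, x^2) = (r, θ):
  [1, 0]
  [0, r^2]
Non-zero Christoffel symbols:
Γ^r_{θ θ} = -r
Γ^θ_{r θ} = 1/r
Ricci tensor: R_{rr} = 0, R_{rθ} = 0, R_{θθ} = 0
All R_{ij} vanish; in 2 dimensions the Riemann tensor is fully determined by the Ricci tensor, so R^i_{jkl} = 0: the metric is flat (curvilinear coordinates on flat space).
True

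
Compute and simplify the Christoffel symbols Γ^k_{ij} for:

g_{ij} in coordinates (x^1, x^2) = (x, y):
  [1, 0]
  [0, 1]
Using Γ^k_{ij} = (1/2) g^{km} (∂_i g_{mj} + ∂_j g_{mi} - ∂_m g_{ij}); the metric is diagonal, so only the m = k term contributes.
Every metric component is constant, so all ∂_m g_{ij} = 0 and every Christoffel symbol vanishes.
All Christoffel symbols are zero.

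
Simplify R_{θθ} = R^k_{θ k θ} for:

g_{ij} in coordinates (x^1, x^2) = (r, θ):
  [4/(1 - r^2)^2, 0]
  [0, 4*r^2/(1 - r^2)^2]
Non-zero Christoffel symbols (Γ^k_{ij} = Γ^k_{ji}):
Γ^r_{r r} = 2*r/(1 - r^2)
Γ^r_{θ θ} = (r^3 + r)/(r^2 - 1)
Γ^θ_{r θ} = (-r^2 - 1)/(r^3 - r)
R^r_{θ r θ} = ∂_r Γ^r_{θ θ} - ∂_θ Γ^r_{θ r} + Γ^r_{r m} Γ^m_{θ θ} - Γ^r_{θ m} Γ^m_{θ r}
  = ((r^4 - 4*r^2 - 1)/(r^2 - 1)^2) - (0) + (-2*r^2*(r^2 + 1)/(r^2 - 1)^2) - (-(r^2 + 1)^2/(r^2 - 1)^2) = -4*r^2/(r^2 - 1)^2
R^θ_{θ θ θ} = 0 (a repeated index in an antisymmetric pair)
R_{θθ} = R^r_{θ r θ} + R^θ_{θ θ θ} = (-4*r^2/(r^2 - 1)^2) + (0) = -4*r^2/(r^2 - 1)^2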